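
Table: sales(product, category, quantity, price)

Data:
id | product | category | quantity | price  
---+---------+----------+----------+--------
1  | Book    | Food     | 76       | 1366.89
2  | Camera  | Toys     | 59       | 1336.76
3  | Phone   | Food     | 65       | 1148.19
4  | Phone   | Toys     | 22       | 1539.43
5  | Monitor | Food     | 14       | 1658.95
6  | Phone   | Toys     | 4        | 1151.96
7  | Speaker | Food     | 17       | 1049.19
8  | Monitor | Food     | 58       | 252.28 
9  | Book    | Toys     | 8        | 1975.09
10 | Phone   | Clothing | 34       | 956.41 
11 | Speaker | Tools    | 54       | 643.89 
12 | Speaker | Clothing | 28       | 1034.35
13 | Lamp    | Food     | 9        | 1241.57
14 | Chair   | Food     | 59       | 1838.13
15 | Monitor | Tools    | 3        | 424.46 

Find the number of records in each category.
SELECT category, COUNT(*) as count
FROM sales
GROUP BY category

Result:
  Clothing: 2
  Food: 7
  Tools: 2
  Toys: 4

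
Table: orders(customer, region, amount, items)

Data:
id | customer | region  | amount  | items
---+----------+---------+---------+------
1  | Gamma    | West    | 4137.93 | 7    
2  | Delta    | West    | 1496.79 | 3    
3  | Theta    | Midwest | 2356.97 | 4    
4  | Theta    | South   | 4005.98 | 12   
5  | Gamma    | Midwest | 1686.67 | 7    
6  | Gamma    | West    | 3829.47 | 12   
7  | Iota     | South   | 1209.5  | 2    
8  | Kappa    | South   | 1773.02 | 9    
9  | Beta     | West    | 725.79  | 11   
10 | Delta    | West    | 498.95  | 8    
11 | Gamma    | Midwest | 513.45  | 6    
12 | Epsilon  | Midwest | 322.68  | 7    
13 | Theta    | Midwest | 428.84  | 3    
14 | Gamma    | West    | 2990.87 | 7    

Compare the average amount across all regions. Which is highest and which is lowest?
SELECT region, AVG(amount)
FROM orders
GROUP BY region
ORDER BY AVG(amount)

All groups:
  Midwest: 1061.72
  West: 2279.97
  South: 2329.50

Highest: South (2329.50)
Lowest: Midwest (1061.72)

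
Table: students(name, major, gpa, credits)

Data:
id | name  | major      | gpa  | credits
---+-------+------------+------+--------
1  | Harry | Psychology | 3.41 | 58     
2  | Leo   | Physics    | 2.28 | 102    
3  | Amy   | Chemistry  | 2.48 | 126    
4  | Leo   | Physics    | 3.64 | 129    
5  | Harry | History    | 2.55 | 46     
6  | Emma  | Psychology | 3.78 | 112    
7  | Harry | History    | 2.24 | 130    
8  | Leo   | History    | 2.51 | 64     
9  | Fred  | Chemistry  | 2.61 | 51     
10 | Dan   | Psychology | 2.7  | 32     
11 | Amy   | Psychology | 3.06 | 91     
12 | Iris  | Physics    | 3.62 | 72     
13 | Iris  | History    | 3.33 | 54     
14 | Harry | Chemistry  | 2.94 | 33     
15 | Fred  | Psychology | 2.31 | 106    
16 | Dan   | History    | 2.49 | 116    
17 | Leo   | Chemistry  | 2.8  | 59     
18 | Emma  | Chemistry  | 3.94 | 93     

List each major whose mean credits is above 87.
SELECT major, AVG(credits)
FROM students
GROUP BY major
HAVING AVG(credits) > 87

Result:
  Physics: avg=101.00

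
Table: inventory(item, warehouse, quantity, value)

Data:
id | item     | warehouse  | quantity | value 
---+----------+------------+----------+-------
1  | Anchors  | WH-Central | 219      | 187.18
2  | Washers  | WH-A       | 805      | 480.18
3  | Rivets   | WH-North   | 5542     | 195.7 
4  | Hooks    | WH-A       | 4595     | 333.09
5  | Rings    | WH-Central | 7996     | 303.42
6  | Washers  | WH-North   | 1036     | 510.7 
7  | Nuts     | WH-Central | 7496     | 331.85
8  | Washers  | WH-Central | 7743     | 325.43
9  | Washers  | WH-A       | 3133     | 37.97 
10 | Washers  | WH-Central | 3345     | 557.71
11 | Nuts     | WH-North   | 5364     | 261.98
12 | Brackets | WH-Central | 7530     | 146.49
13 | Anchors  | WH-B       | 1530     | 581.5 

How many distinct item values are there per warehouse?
SELECT warehouse, COUNT(DISTINCT item)
FROM inventory
GROUP BY warehouse

Result:
  WH-A: 2 distinct
  WH-B: 1 distinct
  WH-Central: 5 distinct
  WH-North: 3 distinct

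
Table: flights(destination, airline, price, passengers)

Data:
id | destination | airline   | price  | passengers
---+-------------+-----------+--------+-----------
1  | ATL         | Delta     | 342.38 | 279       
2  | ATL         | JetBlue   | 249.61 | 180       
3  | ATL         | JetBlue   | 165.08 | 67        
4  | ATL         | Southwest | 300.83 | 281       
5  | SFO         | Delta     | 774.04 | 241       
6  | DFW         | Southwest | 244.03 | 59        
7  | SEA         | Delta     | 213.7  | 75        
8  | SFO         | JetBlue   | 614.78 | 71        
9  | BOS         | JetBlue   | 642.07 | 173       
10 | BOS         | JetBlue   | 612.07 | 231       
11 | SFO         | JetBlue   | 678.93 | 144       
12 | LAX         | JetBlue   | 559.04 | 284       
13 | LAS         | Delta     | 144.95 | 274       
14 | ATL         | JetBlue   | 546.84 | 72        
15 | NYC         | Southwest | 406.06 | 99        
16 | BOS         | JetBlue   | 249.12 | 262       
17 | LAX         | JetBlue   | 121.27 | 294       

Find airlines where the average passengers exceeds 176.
SELECT airline, AVG(passengers)
FROM flights
GROUP BY airline
HAVING AVG(passengers) > 176

Result:
  Delta: avg=217.25
  JetBlue: avg=177.80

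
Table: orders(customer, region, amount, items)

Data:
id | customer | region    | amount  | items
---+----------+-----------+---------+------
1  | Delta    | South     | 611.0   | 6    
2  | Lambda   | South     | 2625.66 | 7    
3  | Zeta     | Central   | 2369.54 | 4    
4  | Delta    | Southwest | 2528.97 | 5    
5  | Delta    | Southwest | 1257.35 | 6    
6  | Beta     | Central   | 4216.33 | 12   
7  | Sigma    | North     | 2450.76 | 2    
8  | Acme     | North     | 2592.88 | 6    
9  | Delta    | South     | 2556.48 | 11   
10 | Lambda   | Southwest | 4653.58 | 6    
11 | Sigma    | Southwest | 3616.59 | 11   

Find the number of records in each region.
SELECT region, COUNT(*) as count
FROM orders
GROUP BY region

Result:
  Central: 2
  North: 2
  South: 3
  Southwest: 4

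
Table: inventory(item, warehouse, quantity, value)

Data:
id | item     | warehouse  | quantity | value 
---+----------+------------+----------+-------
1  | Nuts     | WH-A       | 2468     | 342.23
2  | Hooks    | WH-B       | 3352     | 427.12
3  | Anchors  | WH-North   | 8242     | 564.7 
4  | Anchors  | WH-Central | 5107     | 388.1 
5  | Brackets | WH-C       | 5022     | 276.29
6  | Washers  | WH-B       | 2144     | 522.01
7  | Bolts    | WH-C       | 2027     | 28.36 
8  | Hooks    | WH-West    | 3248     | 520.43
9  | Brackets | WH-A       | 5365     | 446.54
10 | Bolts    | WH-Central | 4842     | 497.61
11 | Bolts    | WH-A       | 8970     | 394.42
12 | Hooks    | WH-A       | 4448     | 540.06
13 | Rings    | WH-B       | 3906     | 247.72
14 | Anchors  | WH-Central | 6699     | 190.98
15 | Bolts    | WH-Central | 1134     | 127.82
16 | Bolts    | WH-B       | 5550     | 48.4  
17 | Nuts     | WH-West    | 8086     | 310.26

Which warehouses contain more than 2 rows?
SELECT warehouse, COUNT(*) as cnt
FROM inventory
GROUP BY warehouse
HAVING COUNT(*) > 2

Result:
  WH-A: 4
  WH-B: 4
  WH-Central: 4

Note: HAVING filters groups after aggregation, WHERE filters rows before.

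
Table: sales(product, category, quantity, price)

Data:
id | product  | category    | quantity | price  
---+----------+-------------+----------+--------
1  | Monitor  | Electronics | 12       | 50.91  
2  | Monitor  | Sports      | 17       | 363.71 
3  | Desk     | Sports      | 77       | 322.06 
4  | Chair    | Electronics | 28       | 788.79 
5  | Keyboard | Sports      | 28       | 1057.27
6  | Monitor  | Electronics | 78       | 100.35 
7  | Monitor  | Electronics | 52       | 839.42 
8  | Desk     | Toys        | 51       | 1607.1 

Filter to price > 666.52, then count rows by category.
SELECT category, COUNT(*)
FROM sales
WHERE price > 666.52
GROUP BY category

Note: WHERE filters rows before grouping.

Result:
  Electronics: 2
  Sports: 1
  Toys: 1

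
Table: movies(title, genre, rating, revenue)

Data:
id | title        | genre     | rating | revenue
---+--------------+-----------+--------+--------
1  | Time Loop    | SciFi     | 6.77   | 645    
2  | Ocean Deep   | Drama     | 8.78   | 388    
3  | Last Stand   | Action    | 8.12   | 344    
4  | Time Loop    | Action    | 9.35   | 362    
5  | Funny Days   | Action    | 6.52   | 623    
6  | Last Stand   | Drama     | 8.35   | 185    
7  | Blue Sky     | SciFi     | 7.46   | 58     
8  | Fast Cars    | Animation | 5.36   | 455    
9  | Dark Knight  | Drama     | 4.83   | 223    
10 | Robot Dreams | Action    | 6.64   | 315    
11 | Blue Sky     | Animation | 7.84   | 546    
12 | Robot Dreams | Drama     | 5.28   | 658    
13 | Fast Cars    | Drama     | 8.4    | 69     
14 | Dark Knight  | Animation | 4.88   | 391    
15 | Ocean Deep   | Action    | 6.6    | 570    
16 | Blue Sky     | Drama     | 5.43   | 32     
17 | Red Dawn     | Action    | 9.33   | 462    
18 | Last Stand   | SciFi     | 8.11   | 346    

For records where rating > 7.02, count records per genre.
SELECT genre, COUNT(*)
FROM movies
WHERE rating > 7.02
GROUP BY genre

Note: WHERE filters rows before grouping.

Result:
  Action: 3
  Animation: 1
  Drama: 3
  SciFi: 2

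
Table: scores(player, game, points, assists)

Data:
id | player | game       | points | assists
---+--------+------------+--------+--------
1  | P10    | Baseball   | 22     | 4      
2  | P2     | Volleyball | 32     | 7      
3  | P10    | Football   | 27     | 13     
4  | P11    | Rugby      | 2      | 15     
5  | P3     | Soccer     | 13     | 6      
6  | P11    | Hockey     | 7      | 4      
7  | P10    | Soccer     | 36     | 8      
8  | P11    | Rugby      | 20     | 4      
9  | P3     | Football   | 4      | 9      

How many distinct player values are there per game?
SELECT game, COUNT(DISTINCT player)
FROM scores
GROUP BY game

Result:
  Baseball: 1 distinct
  Football: 2 distinct
  Hockey: 1 distinct
  Rugby: 1 distinct
  Soccer: 2 distinct
  Volleyball: 1 distinct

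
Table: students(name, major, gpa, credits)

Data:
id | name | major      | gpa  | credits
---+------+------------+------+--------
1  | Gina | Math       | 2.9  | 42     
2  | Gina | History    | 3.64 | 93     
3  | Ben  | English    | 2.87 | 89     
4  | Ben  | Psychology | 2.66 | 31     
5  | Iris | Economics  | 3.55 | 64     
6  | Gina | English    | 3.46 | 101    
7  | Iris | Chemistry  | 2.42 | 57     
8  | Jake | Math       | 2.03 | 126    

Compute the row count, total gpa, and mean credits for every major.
SELECT major,
       COUNT(*) as cnt,
       SUM(gpa) as total_gpa,
       AVG(credits) as avg_credits
FROM students
GROUP BY major

Result:
  Chemistry: 1 records, 2.42 total gpa, 57.00 avg credits
  Economics: 1 records, 3.55 total gpa, 64.00 avg credits
  English: 2 records, 6.33 total gpa, 95.00 avg credits
  History: 1 records, 3.64 total gpa, 93.00 avg credits
  Math: 2 records, 4.93 total gpa, 84.00 avg credits
  Psychology: 1 records, 2.66 total gpa, 31.00 avg credits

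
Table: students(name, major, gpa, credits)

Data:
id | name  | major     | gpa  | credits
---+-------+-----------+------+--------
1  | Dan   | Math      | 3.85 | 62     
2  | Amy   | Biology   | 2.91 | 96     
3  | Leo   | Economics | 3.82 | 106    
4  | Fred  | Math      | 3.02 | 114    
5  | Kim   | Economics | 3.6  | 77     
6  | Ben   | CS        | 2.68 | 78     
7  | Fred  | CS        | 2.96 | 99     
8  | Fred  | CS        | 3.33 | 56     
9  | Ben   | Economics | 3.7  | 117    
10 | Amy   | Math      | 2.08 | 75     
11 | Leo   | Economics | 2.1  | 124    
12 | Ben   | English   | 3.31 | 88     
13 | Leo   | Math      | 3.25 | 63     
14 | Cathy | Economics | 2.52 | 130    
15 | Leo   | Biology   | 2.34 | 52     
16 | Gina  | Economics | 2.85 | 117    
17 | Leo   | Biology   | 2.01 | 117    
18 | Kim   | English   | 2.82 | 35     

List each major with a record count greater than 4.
SELECT major, COUNT(*) as cnt
FROM students
GROUP BY major
HAVING COUNT(*) > 4

Result:
  Economics: 6

Note: HAVING filters groups after aggregation, WHERE filters rows before.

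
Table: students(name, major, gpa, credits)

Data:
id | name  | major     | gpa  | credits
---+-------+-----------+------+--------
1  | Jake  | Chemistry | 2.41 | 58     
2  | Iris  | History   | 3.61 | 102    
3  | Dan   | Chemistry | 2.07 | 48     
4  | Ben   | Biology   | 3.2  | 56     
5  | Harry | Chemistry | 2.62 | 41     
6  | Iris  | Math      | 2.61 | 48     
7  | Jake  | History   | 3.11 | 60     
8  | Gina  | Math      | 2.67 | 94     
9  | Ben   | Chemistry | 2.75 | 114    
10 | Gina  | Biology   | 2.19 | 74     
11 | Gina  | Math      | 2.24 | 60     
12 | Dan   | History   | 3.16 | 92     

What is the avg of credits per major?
SELECT major, AVG(credits) as result
FROM students
GROUP BY major

Result:
  Biology: 65.00
  Chemistry: 65.25
  History: 84.67
  Math: 67.33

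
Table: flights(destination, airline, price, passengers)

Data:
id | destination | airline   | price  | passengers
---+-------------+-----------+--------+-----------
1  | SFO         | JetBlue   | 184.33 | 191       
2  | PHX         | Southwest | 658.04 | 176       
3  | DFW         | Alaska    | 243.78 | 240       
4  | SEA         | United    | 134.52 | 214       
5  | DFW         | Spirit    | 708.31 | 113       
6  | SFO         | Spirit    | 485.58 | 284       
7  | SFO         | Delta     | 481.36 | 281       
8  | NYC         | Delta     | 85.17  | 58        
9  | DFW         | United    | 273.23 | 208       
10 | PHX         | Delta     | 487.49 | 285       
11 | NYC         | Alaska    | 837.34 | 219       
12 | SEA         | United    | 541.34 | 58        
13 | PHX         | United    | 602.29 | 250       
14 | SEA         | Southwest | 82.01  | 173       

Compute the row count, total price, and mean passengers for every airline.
SELECT airline,
       COUNT(*) as cnt,
       SUM(price) as total_price,
       AVG(passengers) as avg_passengers
FROM flights
GROUP BY airline

Result:
  Alaska: 2 records, 1081.12 total price, 229.50 avg passengers
  Delta: 3 records, 1054.02 total price, 208.00 avg passengers
  JetBlue: 1 records, 184.33 total price, 191.00 avg passengers
  Southwest: 2 records, 740.05 total price, 174.50 avg passengers
  Spirit: 2 records, 1193.89 total price, 198.50 avg passengers
  United: 4 records, 1551.38 total price, 182.50 avg passengers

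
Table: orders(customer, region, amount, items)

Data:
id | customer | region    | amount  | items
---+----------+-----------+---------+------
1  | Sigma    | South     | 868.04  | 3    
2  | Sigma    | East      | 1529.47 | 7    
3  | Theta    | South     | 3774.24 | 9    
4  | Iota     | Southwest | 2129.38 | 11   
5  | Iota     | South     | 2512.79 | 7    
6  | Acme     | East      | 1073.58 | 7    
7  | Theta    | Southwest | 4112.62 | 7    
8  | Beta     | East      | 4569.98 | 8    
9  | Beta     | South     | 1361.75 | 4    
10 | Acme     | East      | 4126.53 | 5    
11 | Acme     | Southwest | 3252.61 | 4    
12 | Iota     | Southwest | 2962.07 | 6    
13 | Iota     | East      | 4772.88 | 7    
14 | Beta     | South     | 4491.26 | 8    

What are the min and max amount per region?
SELECT region, MIN(amount), MAX(amount)
FROM orders
GROUP BY region

Result:
  East: min=1073.58, max=4772.88
  South: min=868.04, max=4491.26
  Southwest: min=2129.38, max=4112.62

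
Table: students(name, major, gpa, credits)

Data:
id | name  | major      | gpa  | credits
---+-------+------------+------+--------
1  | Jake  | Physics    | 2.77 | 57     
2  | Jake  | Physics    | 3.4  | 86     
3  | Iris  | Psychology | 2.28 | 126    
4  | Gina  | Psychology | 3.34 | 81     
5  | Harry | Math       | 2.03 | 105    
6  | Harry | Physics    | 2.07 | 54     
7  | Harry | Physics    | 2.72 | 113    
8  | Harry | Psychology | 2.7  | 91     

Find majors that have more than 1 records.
SELECT major, COUNT(*) as cnt
FROM students
GROUP BY major
HAVING COUNT(*) > 1

Result:
  Physics: 4
  Psychology: 3

Note: HAVING filters groups after aggregation, WHERE filters rows before.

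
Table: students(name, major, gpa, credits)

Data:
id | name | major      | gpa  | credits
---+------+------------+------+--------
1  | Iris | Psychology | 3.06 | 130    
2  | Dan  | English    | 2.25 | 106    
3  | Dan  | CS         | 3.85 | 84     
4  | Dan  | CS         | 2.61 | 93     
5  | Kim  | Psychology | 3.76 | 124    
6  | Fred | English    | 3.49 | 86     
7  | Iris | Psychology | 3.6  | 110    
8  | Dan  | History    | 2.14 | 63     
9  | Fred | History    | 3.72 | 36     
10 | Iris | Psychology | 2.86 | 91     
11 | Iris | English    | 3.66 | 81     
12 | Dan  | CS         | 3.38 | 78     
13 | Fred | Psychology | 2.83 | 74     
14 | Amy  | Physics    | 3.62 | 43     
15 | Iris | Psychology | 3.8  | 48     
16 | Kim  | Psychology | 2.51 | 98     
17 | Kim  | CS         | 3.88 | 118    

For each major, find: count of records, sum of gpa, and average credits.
SELECT major,
       COUNT(*) as cnt,
       SUM(gpa) as total_gpa,
       AVG(credits) as avg_credits
FROM students
GROUP BY major

Result:
  CS: 4 records, 13.72 total gpa, 93.25 avg credits
  English: 3 records, 9.40 total gpa, 91.00 avg credits
  History: 2 records, 5.86 total gpa, 49.50 avg credits
  Physics: 1 records, 3.62 total gpa, 43.00 avg credits
  Psychology: 7 records, 22.42 total gpa, 96.43 avg credits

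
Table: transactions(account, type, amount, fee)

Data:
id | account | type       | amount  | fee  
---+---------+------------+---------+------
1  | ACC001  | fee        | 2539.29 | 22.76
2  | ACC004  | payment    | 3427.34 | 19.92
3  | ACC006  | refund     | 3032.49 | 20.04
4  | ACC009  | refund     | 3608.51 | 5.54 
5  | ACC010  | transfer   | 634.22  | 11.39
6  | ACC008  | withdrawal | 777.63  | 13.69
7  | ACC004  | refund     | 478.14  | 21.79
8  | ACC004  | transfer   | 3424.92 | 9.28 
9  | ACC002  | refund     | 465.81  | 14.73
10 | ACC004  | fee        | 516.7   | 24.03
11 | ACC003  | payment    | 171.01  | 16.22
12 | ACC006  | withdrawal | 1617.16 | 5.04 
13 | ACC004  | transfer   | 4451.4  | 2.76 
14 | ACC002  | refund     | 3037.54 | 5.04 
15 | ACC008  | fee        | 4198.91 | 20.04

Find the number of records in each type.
SELECT type, COUNT(*) as count
FROM transactions
GROUP BY type

Result:
  fee: 3
  payment: 2
  refund: 5
  transfer: 3
  withdrawal: 2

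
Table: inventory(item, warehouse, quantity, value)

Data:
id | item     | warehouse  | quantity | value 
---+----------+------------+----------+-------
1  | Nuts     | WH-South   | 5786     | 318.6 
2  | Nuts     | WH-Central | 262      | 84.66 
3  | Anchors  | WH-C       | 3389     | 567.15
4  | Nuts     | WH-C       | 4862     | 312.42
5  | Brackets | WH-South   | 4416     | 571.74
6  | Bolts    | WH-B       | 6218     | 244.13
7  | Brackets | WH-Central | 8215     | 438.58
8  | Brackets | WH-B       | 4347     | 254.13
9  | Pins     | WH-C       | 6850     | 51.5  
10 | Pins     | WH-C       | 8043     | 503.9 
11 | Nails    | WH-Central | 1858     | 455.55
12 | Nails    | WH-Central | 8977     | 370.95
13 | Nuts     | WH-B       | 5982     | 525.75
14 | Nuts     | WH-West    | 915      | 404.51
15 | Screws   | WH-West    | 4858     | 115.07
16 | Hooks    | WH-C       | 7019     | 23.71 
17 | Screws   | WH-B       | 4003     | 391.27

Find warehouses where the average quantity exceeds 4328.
SELECT warehouse, AVG(quantity)
FROM inventory
GROUP BY warehouse
HAVING AVG(quantity) > 4328

Result:
  WH-B: avg=5137.50
  WH-C: avg=6032.60
  WH-Central: avg=4828.00
  WH-South: avg=5101.00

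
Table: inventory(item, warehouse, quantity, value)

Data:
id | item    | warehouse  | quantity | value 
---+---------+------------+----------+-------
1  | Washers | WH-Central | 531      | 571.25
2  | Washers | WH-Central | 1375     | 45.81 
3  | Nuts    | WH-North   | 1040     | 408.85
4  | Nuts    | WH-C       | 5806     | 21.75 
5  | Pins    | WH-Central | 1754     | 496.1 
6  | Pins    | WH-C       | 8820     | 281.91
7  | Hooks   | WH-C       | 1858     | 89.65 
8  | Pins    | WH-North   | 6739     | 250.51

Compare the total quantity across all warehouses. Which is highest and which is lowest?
SELECT warehouse, SUM(quantity)
FROM inventory
GROUP BY warehouse
ORDER BY SUM(quantity)

All groups:
  WH-Central: 3660
  WH-North: 7779
  WH-C: 16484

Highest: WH-C (16484)
Lowest: WH-Central (3660)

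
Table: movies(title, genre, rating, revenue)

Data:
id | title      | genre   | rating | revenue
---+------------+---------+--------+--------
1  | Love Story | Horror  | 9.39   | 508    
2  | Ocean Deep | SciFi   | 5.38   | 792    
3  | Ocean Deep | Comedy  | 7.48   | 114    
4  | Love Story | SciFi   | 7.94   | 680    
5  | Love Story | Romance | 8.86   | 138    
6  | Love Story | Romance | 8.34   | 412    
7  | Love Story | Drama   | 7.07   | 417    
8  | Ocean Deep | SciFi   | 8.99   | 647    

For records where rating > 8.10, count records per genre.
SELECT genre, COUNT(*)
FROM movies
WHERE rating > 8.10
GROUP BY genre

Note: WHERE filters rows before grouping.

Result:
  Horror: 1
  Romance: 2
  SciFi: 1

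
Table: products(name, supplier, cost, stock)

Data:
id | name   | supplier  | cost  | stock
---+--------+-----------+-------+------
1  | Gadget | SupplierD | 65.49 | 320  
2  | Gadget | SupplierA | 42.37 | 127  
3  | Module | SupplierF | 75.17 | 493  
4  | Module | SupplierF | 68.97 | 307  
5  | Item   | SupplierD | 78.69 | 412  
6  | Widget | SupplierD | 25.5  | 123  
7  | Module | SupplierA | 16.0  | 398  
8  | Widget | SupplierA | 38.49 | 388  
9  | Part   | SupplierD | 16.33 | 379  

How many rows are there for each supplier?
SELECT supplier, COUNT(*) as count
FROM products
GROUP BY supplier

Result:
  SupplierA: 3
  SupplierD: 4
  SupplierF: 2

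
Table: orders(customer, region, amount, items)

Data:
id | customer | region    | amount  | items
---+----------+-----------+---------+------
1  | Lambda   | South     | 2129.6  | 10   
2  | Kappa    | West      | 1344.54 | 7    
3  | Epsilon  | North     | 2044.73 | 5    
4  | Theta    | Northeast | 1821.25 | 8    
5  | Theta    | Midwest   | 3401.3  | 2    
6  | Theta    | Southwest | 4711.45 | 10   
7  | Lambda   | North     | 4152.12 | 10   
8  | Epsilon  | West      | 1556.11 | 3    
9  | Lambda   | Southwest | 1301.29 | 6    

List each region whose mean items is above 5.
SELECT region, AVG(items)
FROM orders
GROUP BY region
HAVING AVG(items) > 5

Result:
  North: avg=7.50
  Northeast: avg=8.00
  South: avg=10.00
  Southwest: avg=8.00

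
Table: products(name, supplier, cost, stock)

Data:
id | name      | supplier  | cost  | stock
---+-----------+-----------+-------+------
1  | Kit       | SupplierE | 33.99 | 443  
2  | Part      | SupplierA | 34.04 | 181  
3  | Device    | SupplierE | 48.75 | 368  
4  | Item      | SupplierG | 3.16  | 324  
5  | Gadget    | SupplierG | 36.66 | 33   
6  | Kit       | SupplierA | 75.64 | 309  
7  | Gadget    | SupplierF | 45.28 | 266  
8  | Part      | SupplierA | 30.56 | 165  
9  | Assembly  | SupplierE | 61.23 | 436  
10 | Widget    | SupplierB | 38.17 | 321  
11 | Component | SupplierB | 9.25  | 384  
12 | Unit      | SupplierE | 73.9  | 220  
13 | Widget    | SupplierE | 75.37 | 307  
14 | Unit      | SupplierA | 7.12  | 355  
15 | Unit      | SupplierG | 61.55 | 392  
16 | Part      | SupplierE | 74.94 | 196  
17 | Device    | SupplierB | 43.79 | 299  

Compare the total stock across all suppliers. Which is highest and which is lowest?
SELECT supplier, SUM(stock)
FROM products
GROUP BY supplier
ORDER BY SUM(stock)

All groups:
  SupplierF: 266
  SupplierG: 749
  SupplierB: 1004
  SupplierA: 1010
  SupplierE: 1970

Highest: SupplierE (1970)
Lowest: SupplierF (266)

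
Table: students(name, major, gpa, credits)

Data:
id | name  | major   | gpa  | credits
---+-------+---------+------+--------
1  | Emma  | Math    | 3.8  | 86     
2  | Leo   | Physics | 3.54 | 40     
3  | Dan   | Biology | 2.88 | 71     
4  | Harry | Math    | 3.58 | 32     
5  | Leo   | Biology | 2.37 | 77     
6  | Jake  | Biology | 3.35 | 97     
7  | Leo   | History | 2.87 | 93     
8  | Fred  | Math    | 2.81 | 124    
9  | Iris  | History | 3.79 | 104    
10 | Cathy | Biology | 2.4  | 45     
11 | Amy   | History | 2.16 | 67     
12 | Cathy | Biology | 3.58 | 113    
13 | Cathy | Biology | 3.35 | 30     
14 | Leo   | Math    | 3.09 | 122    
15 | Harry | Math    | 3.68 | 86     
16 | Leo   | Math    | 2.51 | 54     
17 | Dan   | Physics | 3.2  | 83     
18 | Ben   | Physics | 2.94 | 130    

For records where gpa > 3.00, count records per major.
SELECT major, COUNT(*)
FROM students
WHERE gpa > 3.00
GROUP BY major

Note: WHERE filters rows before grouping.

Result:
  Biology: 3
  History: 1
  Math: 4
  Physics: 2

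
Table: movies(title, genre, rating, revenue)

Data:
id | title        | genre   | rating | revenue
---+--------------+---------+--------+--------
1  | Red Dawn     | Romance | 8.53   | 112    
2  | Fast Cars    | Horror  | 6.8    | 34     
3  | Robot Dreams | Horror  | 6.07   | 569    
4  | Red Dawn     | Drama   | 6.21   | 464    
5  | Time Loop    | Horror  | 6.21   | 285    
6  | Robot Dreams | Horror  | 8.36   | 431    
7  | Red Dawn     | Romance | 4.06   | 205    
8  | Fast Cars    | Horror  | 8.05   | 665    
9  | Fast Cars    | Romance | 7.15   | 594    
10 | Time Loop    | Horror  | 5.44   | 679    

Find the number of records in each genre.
SELECT genre, COUNT(*) as count
FROM movies
GROUP BY genre

Result:
  Drama: 1
  Horror: 6
  Romance: 3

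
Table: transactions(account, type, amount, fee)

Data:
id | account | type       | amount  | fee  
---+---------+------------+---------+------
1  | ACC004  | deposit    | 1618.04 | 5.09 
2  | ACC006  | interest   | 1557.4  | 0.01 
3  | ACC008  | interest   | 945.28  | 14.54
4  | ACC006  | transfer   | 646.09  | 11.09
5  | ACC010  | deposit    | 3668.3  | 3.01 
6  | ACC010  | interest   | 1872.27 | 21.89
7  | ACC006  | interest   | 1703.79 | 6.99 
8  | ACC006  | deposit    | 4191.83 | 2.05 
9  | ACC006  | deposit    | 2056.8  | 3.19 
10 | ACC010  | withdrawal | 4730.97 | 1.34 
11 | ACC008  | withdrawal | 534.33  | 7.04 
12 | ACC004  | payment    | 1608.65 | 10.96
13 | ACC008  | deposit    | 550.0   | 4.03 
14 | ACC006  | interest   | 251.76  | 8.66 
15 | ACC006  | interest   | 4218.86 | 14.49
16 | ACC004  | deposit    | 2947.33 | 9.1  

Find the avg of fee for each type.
SELECT type, AVG(fee) as result
FROM transactions
GROUP BY type

Result:
  deposit: 4.41
  interest: 11.10
  payment: 10.96
  transfer: 11.09
  withdrawal: 4.19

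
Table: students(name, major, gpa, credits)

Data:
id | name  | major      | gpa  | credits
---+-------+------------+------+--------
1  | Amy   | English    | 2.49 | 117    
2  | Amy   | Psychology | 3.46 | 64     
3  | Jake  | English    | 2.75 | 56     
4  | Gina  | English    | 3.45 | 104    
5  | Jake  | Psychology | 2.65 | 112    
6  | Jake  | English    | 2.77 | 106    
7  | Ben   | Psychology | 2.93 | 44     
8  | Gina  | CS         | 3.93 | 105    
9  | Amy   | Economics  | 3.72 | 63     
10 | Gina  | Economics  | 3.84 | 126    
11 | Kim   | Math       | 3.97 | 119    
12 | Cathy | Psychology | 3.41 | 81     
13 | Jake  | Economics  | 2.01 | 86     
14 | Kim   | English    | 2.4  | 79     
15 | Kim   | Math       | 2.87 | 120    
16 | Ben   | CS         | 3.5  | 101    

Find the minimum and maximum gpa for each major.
SELECT major, MIN(gpa), MAX(gpa)
FROM students
GROUP BY major

Result:
  CS: min=3.50, max=3.93
  Economics: min=2.01, max=3.84
  English: min=2.40, max=3.45
  Math: min=2.87, max=3.97
  Psychology: min=2.65, max=3.46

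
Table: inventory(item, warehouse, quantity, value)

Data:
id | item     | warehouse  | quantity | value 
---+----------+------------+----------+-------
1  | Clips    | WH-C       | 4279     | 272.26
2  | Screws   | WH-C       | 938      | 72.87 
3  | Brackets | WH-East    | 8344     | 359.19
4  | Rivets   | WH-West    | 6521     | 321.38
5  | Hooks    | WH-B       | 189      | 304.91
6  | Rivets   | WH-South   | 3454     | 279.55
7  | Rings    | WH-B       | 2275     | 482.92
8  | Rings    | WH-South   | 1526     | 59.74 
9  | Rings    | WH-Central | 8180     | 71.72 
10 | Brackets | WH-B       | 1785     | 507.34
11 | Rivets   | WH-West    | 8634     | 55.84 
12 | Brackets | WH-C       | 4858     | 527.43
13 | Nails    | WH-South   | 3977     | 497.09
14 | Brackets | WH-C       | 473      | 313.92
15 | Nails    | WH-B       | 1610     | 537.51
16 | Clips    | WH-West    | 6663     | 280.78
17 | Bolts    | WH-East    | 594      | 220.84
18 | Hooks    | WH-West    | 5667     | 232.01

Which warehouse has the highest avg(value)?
SELECT warehouse, AVG(value) as val
FROM inventory
GROUP BY warehouse
ORDER BY val DESC
LIMIT 1

Result: WH-B with avg(value) = 458.17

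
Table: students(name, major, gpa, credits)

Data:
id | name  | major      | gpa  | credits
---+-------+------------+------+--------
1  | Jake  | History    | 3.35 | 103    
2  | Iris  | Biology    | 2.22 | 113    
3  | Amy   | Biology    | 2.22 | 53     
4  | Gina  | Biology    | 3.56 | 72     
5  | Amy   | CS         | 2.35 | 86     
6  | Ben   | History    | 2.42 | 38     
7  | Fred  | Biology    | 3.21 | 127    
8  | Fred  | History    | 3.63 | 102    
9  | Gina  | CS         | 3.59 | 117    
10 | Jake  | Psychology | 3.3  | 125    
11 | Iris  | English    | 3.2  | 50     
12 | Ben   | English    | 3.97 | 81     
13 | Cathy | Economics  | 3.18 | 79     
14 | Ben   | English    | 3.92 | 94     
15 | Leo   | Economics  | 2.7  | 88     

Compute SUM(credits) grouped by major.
SELECT major, SUM(credits) as result
FROM students
GROUP BY major

Result:
  Biology: 365
  CS: 203
  Economics: 167
  English: 225
  History: 243
  Psychology: 125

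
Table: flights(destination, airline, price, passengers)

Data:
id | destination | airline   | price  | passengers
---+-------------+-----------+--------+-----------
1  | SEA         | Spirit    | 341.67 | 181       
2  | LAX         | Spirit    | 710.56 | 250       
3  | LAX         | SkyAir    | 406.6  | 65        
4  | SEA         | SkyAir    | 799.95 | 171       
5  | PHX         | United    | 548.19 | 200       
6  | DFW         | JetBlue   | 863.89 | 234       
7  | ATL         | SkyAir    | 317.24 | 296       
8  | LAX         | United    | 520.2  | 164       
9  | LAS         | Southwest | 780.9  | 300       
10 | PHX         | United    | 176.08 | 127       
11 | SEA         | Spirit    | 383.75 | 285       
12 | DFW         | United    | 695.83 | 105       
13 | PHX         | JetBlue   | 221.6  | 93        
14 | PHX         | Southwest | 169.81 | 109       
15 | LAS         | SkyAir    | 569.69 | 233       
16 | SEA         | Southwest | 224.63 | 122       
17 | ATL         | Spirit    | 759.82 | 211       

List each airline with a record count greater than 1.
SELECT airline, COUNT(*) as cnt
FROM flights
GROUP BY airline
HAVING COUNT(*) > 1

Result:
  JetBlue: 2
  SkyAir: 4
  Southwest: 3
  Spirit: 4
  United: 4

Note: HAVING filters groups after aggregation, WHERE filters rows before.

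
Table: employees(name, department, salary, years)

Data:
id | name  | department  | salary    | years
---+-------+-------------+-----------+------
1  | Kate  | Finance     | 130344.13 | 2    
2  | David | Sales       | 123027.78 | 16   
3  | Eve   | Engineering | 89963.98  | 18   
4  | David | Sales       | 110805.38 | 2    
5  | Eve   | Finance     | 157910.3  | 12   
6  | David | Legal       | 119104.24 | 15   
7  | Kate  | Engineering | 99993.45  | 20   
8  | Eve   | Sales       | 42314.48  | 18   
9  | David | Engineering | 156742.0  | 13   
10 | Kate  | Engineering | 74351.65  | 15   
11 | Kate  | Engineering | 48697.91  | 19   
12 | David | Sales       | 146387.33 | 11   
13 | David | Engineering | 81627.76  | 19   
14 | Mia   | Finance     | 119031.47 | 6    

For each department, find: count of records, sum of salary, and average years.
SELECT department,
       COUNT(*) as cnt,
       SUM(salary) as total_salary,
       AVG(years) as avg_years
FROM employees
GROUP BY department

Result:
  Engineering: 6 records, 551376.75 total salary, 17.33 avg years
  Finance: 3 records, 407285.90 total salary, 6.67 avg years
  Legal: 1 records, 119104.24 total salary, 15.00 avg years
  Sales: 4 records, 422534.97 total salary, 11.75 avg years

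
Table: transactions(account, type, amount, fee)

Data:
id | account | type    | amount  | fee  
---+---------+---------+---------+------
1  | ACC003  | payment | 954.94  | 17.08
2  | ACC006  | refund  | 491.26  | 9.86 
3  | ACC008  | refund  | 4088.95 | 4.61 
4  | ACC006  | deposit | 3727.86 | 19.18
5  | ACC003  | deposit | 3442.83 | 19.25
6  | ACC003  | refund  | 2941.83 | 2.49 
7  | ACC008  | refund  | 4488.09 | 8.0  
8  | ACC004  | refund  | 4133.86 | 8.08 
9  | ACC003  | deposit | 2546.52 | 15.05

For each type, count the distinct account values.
SELECT type, COUNT(DISTINCT account)
FROM transactions
GROUP BY type

Result:
  deposit: 2 distinct
  payment: 1 distinct
  refund: 4 distinct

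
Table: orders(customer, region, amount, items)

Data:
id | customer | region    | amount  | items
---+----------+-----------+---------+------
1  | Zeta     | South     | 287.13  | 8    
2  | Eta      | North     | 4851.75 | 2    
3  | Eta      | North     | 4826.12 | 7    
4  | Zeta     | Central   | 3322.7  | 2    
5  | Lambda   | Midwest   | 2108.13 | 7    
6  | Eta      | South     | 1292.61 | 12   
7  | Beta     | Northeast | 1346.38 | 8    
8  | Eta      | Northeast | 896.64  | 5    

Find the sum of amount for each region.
SELECT region, SUM(amount) as result
FROM orders
GROUP BY region

Result:
  Central: 3322.70
  Midwest: 2108.13
  North: 9677.87
  Northeast: 2243.02
  South: 1579.74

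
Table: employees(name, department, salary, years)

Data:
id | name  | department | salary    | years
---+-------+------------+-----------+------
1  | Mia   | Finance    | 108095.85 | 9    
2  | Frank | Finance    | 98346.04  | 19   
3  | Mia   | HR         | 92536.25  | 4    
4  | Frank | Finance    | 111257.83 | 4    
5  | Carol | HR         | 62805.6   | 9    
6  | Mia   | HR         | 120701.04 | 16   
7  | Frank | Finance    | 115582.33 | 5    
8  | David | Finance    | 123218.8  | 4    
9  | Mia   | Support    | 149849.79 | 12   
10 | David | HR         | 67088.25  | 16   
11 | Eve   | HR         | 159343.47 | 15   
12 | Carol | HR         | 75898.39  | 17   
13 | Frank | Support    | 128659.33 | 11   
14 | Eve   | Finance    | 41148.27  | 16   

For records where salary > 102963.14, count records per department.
SELECT department, COUNT(*)
FROM employees
WHERE salary > 102963.14
GROUP BY department

Note: WHERE filters rows before grouping.

Result:
  Finance: 4
  HR: 2
  Support: 2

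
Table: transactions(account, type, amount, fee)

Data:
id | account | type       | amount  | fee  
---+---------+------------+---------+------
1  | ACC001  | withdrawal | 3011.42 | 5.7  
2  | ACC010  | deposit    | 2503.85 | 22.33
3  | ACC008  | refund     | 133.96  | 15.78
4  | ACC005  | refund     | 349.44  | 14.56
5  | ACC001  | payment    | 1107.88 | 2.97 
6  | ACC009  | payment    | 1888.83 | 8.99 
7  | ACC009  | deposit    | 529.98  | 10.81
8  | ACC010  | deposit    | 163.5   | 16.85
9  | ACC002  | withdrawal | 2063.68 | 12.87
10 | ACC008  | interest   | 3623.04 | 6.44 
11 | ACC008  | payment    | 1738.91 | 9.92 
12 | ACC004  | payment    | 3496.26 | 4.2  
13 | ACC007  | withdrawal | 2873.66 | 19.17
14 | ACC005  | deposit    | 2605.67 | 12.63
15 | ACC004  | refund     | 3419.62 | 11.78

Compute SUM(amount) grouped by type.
SELECT type, SUM(amount) as result
FROM transactions
GROUP BY type

Result:
  deposit: 5803.00
  interest: 3623.04
  payment: 8231.88
  refund: 3903.02
  withdrawal: 7948.76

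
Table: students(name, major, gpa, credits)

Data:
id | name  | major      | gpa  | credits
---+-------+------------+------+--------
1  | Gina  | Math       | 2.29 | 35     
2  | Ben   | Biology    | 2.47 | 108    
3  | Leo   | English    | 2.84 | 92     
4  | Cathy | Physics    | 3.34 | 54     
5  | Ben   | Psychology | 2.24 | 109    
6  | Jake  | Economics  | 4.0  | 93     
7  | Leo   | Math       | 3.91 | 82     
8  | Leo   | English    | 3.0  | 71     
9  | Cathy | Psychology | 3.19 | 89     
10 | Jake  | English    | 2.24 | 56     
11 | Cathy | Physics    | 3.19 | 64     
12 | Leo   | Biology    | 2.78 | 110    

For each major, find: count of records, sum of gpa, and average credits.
SELECT major,
       COUNT(*) as cnt,
       SUM(gpa) as total_gpa,
       AVG(credits) as avg_credits
FROM students
GROUP BY major

Result:
  Biology: 2 records, 5.25 total gpa, 109.00 avg credits
  Economics: 1 records, 4.00 total gpa, 93.00 avg credits
  English: 3 records, 8.08 total gpa, 73.00 avg credits
  Math: 2 records, 6.20 total gpa, 58.50 avg credits
  Physics: 2 records, 6.53 total gpa, 59.00 avg credits
  Psychology: 2 records, 5.43 total gpa, 99.00 avg credits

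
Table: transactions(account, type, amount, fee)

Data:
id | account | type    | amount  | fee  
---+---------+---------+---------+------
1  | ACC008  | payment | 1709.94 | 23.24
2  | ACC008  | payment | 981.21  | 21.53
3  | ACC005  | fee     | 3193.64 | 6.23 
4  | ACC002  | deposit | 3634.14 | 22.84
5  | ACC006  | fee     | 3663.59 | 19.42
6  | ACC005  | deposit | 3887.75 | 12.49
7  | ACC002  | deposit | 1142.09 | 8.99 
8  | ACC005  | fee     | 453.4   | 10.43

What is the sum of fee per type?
SELECT type, SUM(fee) as result
FROM transactions
GROUP BY type

Result:
  deposit: 44.32
  fee: 36.08
  payment: 44.77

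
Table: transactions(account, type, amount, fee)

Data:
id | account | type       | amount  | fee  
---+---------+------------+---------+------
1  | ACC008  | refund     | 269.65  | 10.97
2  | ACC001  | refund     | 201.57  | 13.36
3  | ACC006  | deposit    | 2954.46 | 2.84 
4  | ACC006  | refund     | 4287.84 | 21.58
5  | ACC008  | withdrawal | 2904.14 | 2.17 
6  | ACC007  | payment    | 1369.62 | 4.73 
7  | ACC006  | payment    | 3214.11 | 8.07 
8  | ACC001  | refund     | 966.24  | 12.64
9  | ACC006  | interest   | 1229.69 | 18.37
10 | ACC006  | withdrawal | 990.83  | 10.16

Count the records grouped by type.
SELECT type, COUNT(*) as count
FROM transactions
GROUP BY type

Result:
  deposit: 1
  interest: 1
  payment: 2
  refund: 4
  withdrawal: 2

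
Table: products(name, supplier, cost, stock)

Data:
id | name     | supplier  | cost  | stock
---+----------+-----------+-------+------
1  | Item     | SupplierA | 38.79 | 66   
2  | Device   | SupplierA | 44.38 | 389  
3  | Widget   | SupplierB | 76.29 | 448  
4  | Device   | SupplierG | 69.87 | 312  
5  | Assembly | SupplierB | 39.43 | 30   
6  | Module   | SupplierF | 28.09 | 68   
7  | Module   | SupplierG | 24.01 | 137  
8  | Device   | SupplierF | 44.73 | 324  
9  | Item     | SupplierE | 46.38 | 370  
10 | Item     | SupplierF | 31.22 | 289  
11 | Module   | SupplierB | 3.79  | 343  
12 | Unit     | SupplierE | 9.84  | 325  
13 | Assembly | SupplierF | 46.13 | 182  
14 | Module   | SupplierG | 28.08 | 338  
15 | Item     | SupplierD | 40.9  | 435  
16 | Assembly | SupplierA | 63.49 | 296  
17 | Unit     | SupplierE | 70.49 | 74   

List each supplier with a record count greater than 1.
SELECT supplier, COUNT(*) as cnt
FROM products
GROUP BY supplier
HAVING COUNT(*) > 1

Result:
  SupplierA: 3
  SupplierB: 3
  SupplierE: 3
  SupplierF: 4
  SupplierG: 3

Note: HAVING filters groups after aggregation, WHERE filters rows before.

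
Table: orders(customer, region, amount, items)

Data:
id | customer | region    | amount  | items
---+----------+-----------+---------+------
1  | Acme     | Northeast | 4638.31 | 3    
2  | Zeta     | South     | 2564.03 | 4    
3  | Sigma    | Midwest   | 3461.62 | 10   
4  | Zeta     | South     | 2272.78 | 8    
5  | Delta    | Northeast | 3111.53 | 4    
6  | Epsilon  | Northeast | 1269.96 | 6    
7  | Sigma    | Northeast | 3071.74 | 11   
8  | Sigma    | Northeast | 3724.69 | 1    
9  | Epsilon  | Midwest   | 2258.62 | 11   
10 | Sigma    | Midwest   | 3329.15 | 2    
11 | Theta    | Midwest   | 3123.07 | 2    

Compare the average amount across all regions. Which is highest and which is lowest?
SELECT region, AVG(amount)
FROM orders
GROUP BY region
ORDER BY AVG(amount)

All groups:
  South: 2418.41
  Midwest: 3043.12
  Northeast: 3163.25

Highest: Northeast (3163.25)
Lowest: South (2418.41)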